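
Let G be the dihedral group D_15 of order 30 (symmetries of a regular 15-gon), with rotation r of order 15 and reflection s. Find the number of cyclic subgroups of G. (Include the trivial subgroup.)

19

Group the elements of G by the cyclic subgroup they generate; each cyclic subgroup of order d accounts for φ(d) elements.
Cyclic subgroups by order — order 1: 1; order 2: 15; order 3: 1; order 5: 1; order 15: 1.
Total: 19.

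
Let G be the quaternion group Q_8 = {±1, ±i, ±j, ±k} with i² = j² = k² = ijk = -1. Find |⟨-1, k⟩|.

4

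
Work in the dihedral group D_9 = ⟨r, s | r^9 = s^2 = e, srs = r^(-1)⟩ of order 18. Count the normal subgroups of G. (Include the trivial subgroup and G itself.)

G has 16 subgroups. Checking conjugation-invariance by order — order 1: 1/1 normal; order 2: 0/9 normal; order 3: 1/1 normal; order 6: 0/3 normal; order 9: 1/1 normal; order 18: 1/1 normal.
Total normal subgroups: 4.

4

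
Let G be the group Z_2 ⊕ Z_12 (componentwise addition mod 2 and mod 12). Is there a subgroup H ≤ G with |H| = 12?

12 | 24. A subgroup of order 12 is {(0,0), (0,1), (0,2), (0,3), (0,4), (0,5), (0,6), (0,7), (0,8), (0,9), (0,10), (0,11)}.

Yes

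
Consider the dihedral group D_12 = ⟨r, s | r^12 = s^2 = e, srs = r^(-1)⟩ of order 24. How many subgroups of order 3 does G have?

1

|G| = 24 and 3 | 24, so subgroups of order 3 are possible by Lagrange.
The subgroups of order 3 are: {e, r^4, r^8}.
So G has 1 subgroup of order 3.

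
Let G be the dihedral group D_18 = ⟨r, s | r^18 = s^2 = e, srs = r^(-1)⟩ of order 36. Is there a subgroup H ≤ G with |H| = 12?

Yes

12 | 36. A subgroup of order 12 is {e, r^3, r^6, r^9, r^12, r^15, rs, r^4s, r^7s, r^10s, r^13s, r^16s}.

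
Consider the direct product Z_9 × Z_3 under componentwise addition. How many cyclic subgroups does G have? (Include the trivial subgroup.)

8

A cyclic subgroup of order d is generated by each of its φ(d) elements of order d, so the cyclic subgroups of order d number (#elements of order d)/φ(d).
Cyclic subgroups by order — order 1: 1; order 3: 4; order 9: 3.
Total: 8.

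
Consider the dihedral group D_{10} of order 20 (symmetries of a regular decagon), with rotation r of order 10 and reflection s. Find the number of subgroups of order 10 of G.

|G| = 20 and 10 | 20, so subgroups of order 10 are possible by Lagrange.
The subgroups of order 10 are: {e, r, r^2, r^3, r^4, r^5, r^6, r^7, r^8, r^9}; {e, r^2, r^4, r^6, r^8, s, r^2s, r^4s, r^6s, r^8s}; {e, r^2, r^4, r^6, r^8, rs, r^3s, r^5s, r^7s, r^9s}.
So G has 3 subgroups of order 10.

3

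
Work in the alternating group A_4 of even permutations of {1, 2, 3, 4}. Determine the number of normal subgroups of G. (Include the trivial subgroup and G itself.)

G has 10 subgroups. Checking conjugation-invariance by order — order 1: 1/1 normal; order 2: 0/3 normal; order 3: 0/4 normal; order 4: 1/1 normal; order 12: 1/1 normal.
Total normal subgroups: 3.

3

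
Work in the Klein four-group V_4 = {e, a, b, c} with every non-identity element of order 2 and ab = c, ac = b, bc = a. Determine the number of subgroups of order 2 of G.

3

|G| = 4 and 2 | 4, so subgroups of order 2 are possible by Lagrange.
The subgroups of order 2 are: {e, a}; {e, b}; {e, c}.
So G has 3 subgroups of order 2.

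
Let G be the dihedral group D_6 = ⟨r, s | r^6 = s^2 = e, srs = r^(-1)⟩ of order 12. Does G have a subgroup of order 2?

Yes

2 | 12. A subgroup of order 2 is {e, r^2s}.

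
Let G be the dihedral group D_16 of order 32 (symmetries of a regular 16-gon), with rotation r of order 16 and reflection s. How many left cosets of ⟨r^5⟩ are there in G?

2

|⟨r^5⟩| = 16 and |G| = 32.
By Lagrange, [G : H] = |G|/|H| = 32/16 = 2.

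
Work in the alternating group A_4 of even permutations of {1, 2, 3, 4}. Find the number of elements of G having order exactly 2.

The elements of order 2 are: (1 2)(3 4), (1 3)(2 4), (1 4)(2 3).
That's 3.

3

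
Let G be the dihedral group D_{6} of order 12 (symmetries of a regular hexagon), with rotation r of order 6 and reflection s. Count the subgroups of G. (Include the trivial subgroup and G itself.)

|G| = 12, so by Lagrange every subgroup order divides 12. Divisors: 1, 2, 3, 4, 6, 12.
Subgroups by order — order 1: 1; order 2: 7; order 3: 1; order 4: 3; order 6: 3; order 12: 1.
Total: 1 + 7 + 1 + 3 + 3 + 1 = 16.

16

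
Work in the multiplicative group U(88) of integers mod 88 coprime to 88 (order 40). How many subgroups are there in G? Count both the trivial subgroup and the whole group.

|G| = 40, so by Lagrange every subgroup order divides 40. Divisors: 1, 2, 4, 5, 8, 10, 20, 40.
Subgroups by order — order 1: 1; order 2: 7; order 4: 7; order 5: 1; order 8: 1; order 10: 7; order 20: 7; order 40: 1.
Total: 1 + 7 + 7 + 1 + 1 + 7 + 7 + 1 = 32.

32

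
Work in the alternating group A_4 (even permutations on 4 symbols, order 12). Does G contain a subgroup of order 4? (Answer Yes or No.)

4 | 12. A subgroup of order 4 is {e, (1 2)(3 4), (1 3)(2 4), (1 4)(2 3)}.

Yes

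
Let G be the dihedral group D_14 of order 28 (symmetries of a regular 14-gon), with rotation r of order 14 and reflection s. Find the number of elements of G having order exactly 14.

The elements of order 14 are: r, r^3, r^5, r^9, r^11, r^13.
That's 6.

6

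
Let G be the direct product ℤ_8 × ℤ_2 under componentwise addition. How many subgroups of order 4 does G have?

|G| = 16 and 4 | 16, so subgroups of order 4 are possible by Lagrange.
The subgroups of order 4 are: {(0,0), (0,1), (4,0), (4,1)}; {(0,0), (2,0), (4,0), (6,0)}; {(0,0), (2,1), (4,0), (6,1)}.
So G has 3 subgroups of order 4.

3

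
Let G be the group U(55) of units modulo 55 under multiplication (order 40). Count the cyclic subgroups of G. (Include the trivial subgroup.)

Group the elements of G by the cyclic subgroup they generate; each cyclic subgroup of order d accounts for φ(d) elements.
Cyclic subgroups by order — order 1: 1; order 2: 3; order 4: 2; order 5: 1; order 10: 3; order 20: 2.
Total: 12.

12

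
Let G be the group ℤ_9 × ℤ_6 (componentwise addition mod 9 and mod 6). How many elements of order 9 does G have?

An element (a,b) has order lcm(ord(a), ord(b)); count pairs with lcm equal to 9.
Enumerating gives 18 such elements.

18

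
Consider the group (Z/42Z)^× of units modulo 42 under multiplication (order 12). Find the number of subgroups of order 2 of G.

3

|G| = 12 and 2 | 12, so subgroups of order 2 are possible by Lagrange.
The subgroups of order 2 are: {1, 13}; {1, 29}; {1, 41}.
So G has 3 subgroups of order 2.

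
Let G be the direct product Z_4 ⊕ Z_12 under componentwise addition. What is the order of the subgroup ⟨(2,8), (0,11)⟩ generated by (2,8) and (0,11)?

|⟨(2,8)⟩| = 6 and |⟨(0,11)⟩| = 12, so |H| is a multiple of lcm(6, 12) = 12 and divides |G| = 48.
Closing under the operation: H = {(0,0), (0,1), (0,2), (0,3), (0,4), (0,5), (0,6), (0,7), (0,8), (0,9), (0,10), (0,11), (2,0), (2,1), (2,2), (2,3), (2,4), (2,5), (2,6), (2,7), (2,8), (2,9), (2,10), (2,11)}, so |H| = 24.

24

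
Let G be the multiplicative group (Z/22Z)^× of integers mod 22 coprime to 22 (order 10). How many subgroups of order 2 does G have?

1

|G| = 10 and 2 | 10, so subgroups of order 2 are possible by Lagrange.
The subgroups of order 2 are: {1, 21}.
So G has 1 subgroup of order 2.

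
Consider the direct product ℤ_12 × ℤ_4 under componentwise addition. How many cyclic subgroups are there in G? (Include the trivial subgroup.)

20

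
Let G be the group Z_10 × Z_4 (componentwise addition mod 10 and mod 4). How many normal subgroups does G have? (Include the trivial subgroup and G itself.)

G is abelian, so every subgroup is normal.
G has 16 subgroups in total, hence 16 normal subgroups.

16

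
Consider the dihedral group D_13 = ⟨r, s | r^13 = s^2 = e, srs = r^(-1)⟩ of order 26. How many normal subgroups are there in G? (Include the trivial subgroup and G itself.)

G has 16 subgroups. Checking conjugation-invariance by order — order 1: 1/1 normal; order 2: 0/13 normal; order 13: 1/1 normal; order 26: 1/1 normal.
Total normal subgroups: 3.

3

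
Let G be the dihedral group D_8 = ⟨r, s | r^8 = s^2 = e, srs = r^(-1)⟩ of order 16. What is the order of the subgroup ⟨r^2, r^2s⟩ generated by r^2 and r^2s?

|⟨r^2⟩| = 4 and |⟨r^2s⟩| = 2, so |H| is a multiple of lcm(4, 2) = 4 and divides |G| = 16.
Closing under the operation: H = {e, r^2, r^4, r^6, s, r^2s, r^4s, r^6s}, so |H| = 8.

8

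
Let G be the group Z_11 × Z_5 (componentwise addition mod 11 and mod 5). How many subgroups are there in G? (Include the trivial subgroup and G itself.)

|G| = 55, so by Lagrange every subgroup order divides 55. Divisors: 1, 5, 11, 55.
Subgroups by order — order 1: 1; order 5: 1; order 11: 1; order 55: 1.
Total: 1 + 1 + 1 + 1 = 4.

4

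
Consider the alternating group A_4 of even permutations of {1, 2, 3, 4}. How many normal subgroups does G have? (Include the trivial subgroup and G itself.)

G has 10 subgroups. Checking conjugation-invariance by order — order 1: 1/1 normal; order 2: 0/3 normal; order 3: 0/4 normal; order 4: 1/1 normal; order 12: 1/1 normal.
Total normal subgroups: 3.

3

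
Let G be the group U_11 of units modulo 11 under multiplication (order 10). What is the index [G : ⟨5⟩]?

|⟨5⟩| = 5 and |G| = 10.
By Lagrange, [G : H] = |G|/|H| = 10/5 = 2.

2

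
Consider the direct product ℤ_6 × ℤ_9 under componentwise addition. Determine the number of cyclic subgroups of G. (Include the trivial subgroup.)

16

A cyclic subgroup of order d is generated by each of its φ(d) elements of order d, so the cyclic subgroups of order d number (#elements of order d)/φ(d).
Cyclic subgroups by order — order 1: 1; order 2: 1; order 3: 4; order 6: 4; order 9: 3; order 18: 3.
Total: 16.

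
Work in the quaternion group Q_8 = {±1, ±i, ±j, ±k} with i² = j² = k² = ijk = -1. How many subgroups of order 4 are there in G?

3

|G| = 8 and 4 | 8, so subgroups of order 4 are possible by Lagrange.
The subgroups of order 4 are: {1, -1, i, -i}; {1, -1, j, -j}; {1, -1, k, -k}.
So G has 3 subgroups of order 4.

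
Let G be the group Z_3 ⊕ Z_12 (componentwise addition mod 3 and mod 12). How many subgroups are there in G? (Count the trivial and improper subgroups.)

|G| = 36, so by Lagrange every subgroup order divides 36. Divisors: 1, 2, 3, 4, 6, 9, 12, 18, 36.
Subgroups by order — order 1: 1; order 2: 1; order 3: 4; order 4: 1; order 6: 4; order 9: 1; order 12: 4; order 18: 1; order 36: 1.
Total: 1 + 1 + 4 + 1 + 4 + 1 + 4 + 1 + 1 = 18.

18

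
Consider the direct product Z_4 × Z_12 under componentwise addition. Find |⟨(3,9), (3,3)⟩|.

8

|⟨(3,9)⟩| = 4 and |⟨(3,3)⟩| = 4, so |H| is a multiple of lcm(4, 4) = 4 and divides |G| = 48.
Closing under the operation: H = {(0,0), (0,6), (1,3), (1,9), (2,0), (2,6), (3,3), (3,9)}, so |H| = 8.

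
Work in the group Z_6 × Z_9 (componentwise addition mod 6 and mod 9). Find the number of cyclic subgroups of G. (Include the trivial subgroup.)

16

Each element a generates a cyclic subgroup ⟨a⟩; distinct elements may generate the same one (a cyclic group of order d has φ(d) generators).
Cyclic subgroups by order — order 1: 1; order 2: 1; order 3: 4; order 6: 4; order 9: 3; order 18: 3.
Total: 16.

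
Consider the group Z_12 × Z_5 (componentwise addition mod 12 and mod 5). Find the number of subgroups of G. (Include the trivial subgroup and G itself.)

|G| = 60, so by Lagrange every subgroup order divides 60. Divisors: 1, 2, 3, 4, 5, 6, 10, 12, 15, 20, 30, 60.
Subgroups by order — order 1: 1; order 2: 1; order 3: 1; order 4: 1; order 5: 1; order 6: 1; order 10: 1; order 12: 1; order 15: 1; order 20: 1; order 30: 1; order 60: 1.
Total: 1 + 1 + 1 + 1 + 1 + 1 + 1 + 1 + 1 + 1 + 1 + 1 = 12.

12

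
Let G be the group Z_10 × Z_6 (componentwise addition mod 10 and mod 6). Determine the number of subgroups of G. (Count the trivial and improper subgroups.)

|G| = 60, so by Lagrange every subgroup order divides 60. Divisors: 1, 2, 3, 4, 5, 6, 10, 12, 15, 20, 30, 60.
Subgroups by order — order 1: 1; order 2: 3; order 3: 1; order 4: 1; order 5: 1; order 6: 3; order 10: 3; order 12: 1; order 15: 1; order 20: 1; order 30: 3; order 60: 1.
Total: 1 + 3 + 1 + 1 + 1 + 3 + 3 + 1 + 1 + 1 + 3 + 1 = 20.

20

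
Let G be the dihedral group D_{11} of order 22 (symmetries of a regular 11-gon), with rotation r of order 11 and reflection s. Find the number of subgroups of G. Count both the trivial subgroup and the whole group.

14

|G| = 22, so by Lagrange every subgroup order divides 22. Divisors: 1, 2, 11, 22.
Subgroups by order — order 1: 1; order 2: 11; order 11: 1; order 22: 1.
Total: 1 + 11 + 1 + 1 = 14.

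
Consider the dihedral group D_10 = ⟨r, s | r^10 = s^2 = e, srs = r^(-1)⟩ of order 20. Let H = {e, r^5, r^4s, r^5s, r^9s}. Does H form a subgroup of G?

No

Closure fails: r^5 · r^5s = s ∉ H. So H is not a subgroup.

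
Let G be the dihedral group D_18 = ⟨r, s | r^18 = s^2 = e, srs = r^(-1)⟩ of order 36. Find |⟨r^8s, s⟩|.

18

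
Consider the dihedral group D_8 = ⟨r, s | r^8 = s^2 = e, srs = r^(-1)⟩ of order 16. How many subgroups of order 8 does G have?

3

|G| = 16 and 8 | 16, so subgroups of order 8 are possible by Lagrange.
The subgroups of order 8 are: {e, r, r^2, r^3, r^4, r^5, r^6, r^7}; {e, r^2, r^4, r^6, s, r^2s, r^4s, r^6s}; {e, r^2, r^4, r^6, rs, r^3s, r^5s, r^7s}.
So G has 3 subgroups of order 8.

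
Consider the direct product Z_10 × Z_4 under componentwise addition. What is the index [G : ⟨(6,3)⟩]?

2

|⟨(6,3)⟩| = 20 and |G| = 40.
By Lagrange, [G : H] = |G|/|H| = 40/20 = 2.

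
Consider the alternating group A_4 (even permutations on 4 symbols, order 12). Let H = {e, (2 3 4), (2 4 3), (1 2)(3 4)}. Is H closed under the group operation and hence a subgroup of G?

Closure fails: (2 4 3) ∘ (1 2)(3 4) = (1 4 2) ∉ H. So H is not a subgroup.

No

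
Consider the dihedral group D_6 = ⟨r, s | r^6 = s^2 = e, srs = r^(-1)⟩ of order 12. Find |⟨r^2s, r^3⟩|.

4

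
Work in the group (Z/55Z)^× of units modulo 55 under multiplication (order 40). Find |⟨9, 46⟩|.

20

|⟨9⟩| = 10 and |⟨46⟩| = 10, so |H| is a multiple of lcm(10, 10) = 10 and divides |G| = 40.
Closing under the operation: H = {1, 4, 6, 9, 14, 16, 19, 21, 24, 26, 29, 31, 34, 36, 39, 41, 46, 49, 51, 54}, so |H| = 20.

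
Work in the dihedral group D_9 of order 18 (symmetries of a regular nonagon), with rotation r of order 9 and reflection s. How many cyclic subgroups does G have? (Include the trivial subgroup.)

12

Each element a generates a cyclic subgroup ⟨a⟩; distinct elements may generate the same one (a cyclic group of order d has φ(d) generators).
Cyclic subgroups by order — order 1: 1; order 2: 9; order 3: 1; order 9: 1.
Total: 12.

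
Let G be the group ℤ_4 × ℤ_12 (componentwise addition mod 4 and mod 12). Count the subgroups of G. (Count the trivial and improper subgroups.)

30

|G| = 48, so by Lagrange every subgroup order divides 48. Divisors: 1, 2, 3, 4, 6, 8, 12, 16, 24, 48.
Subgroups by order — order 1: 1; order 2: 3; order 3: 1; order 4: 7; order 6: 3; order 8: 3; order 12: 7; order 16: 1; order 24: 3; order 48: 1.
Total: 1 + 3 + 1 + 7 + 3 + 3 + 7 + 1 + 3 + 1 = 30.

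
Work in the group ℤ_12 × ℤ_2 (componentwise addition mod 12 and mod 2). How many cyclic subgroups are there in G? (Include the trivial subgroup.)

12

A cyclic subgroup of order d is generated by each of its φ(d) elements of order d, so the cyclic subgroups of order d number (#elements of order d)/φ(d).
Cyclic subgroups by order — order 1: 1; order 2: 3; order 3: 1; order 4: 2; order 6: 3; order 12: 2.
Total: 12.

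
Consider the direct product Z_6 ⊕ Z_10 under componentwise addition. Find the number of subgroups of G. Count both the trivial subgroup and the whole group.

20

|G| = 60, so by Lagrange every subgroup order divides 60. Divisors: 1, 2, 3, 4, 5, 6, 10, 12, 15, 20, 30, 60.
Subgroups by order — order 1: 1; order 2: 3; order 3: 1; order 4: 1; order 5: 1; order 6: 3; order 10: 3; order 12: 1; order 15: 1; order 20: 1; order 30: 3; order 60: 1.
Total: 1 + 3 + 1 + 1 + 1 + 3 + 3 + 1 + 1 + 1 + 3 + 1 = 20.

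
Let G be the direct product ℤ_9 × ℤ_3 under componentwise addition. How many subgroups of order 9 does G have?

4

|G| = 27 and 9 | 27, so subgroups of order 9 are possible by Lagrange.
The subgroups of order 9 are: {(0,0), (0,1), (0,2), (3,0), (3,1), (3,2), (6,0), (6,1), (6,2)}; {(0,0), (1,0), (2,0), (3,0), (4,0), (5,0), (6,0), (7,0), (8,0)}; {(0,0), (1,1), (2,2), (3,0), (4,1), (5,2), (6,0), (7,1), (8,2)}; {(0,0), (1,2), (2,1), (3,0), (4,2), (5,1), (6,0), (7,2), (8,1)}.
So G has 4 subgroups of order 9.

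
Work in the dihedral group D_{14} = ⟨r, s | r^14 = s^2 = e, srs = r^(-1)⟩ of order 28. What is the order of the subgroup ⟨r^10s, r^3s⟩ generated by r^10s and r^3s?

4

|⟨r^10s⟩| = 2 and |⟨r^3s⟩| = 2, so |H| is a multiple of lcm(2, 2) = 2 and divides |G| = 28.
Closing under the operation: H = {e, r^7, r^3s, r^10s}, so |H| = 4.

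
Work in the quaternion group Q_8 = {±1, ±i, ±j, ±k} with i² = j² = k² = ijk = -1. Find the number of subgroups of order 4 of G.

3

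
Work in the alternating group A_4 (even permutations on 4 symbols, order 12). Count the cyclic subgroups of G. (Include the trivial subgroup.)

Each element a generates a cyclic subgroup ⟨a⟩; distinct elements may generate the same one (a cyclic group of order d has φ(d) generators).
Cyclic subgroups by order — order 1: 1; order 2: 3; order 3: 4.
Total: 8.

8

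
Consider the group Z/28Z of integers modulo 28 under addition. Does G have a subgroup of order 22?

No

22 does not divide |G| = 28, so by Lagrange no subgroup of order 22 exists.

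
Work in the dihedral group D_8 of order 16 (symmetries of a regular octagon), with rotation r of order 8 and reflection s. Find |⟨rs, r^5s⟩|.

4

|⟨rs⟩| = 2 and |⟨r^5s⟩| = 2, so |H| is a multiple of lcm(2, 2) = 2 and divides |G| = 16.
Closing under the operation: H = {e, r^4, rs, r^5s}, so |H| = 4.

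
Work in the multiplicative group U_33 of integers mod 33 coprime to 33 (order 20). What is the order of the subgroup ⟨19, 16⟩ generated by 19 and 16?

|⟨19⟩| = 10 and |⟨16⟩| = 5, so |H| is a multiple of lcm(10, 5) = 10 and divides |G| = 20.
Closing under the operation: H = {1, 4, 7, 10, 13, 16, 19, 25, 28, 31}, so |H| = 10.

10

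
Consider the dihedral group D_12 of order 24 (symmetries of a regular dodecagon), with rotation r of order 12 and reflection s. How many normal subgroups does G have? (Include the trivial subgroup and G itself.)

G has 34 subgroups. Checking conjugation-invariance by order — order 1: 1/1 normal; order 2: 1/13 normal; order 3: 1/1 normal; order 4: 1/7 normal; order 6: 1/5 normal; order 8: 0/3 normal; order 12: 3/3 normal; order 24: 1/1 normal.
Total normal subgroups: 9.

9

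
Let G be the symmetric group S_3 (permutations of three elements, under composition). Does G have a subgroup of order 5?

No

5 does not divide |G| = 6, so by Lagrange no subgroup of order 5 exists.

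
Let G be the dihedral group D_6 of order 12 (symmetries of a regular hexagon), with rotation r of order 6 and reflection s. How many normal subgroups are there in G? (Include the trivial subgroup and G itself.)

7

G has 16 subgroups. Checking conjugation-invariance by order — order 1: 1/1 normal; order 2: 1/7 normal; order 3: 1/1 normal; order 4: 0/3 normal; order 6: 3/3 normal; order 12: 1/1 normal.
Total normal subgroups: 7.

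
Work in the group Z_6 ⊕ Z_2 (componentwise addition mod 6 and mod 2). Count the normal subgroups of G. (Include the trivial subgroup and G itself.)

G is abelian, so every subgroup is normal.
G has 10 subgroups in total, hence 10 normal subgroups.

10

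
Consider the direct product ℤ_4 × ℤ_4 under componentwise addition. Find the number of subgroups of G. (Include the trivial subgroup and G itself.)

15

|G| = 16, so by Lagrange every subgroup order divides 16. Divisors: 1, 2, 4, 8, 16.
Subgroups by order — order 1: 1; order 2: 3; order 4: 7; order 8: 3; order 16: 1.
Total: 1 + 3 + 7 + 3 + 1 = 15.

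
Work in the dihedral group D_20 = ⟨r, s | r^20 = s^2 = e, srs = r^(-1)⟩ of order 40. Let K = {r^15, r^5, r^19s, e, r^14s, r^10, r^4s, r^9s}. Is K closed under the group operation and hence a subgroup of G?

|K| = 8 divides |G| = 40, consistent with Lagrange.
K contains the identity, every element's inverse is in K, and K is closed under ·: it is a subgroup.

Yes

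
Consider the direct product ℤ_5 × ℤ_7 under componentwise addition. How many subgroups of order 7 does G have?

|G| = 35 and 7 | 35, so subgroups of order 7 are possible by Lagrange.
The subgroups of order 7 are: {(0,0), (0,1), (0,2), (0,3), (0,4), (0,5), (0,6)}.
So G has 1 subgroup of order 7.

1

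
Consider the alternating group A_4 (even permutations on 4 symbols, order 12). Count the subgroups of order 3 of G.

4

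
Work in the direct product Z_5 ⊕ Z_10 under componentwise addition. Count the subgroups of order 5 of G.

|G| = 50 and 5 | 50, so subgroups of order 5 are possible by Lagrange.
The subgroups of order 5 are: {(0,0), (0,2), (0,4), (0,6), (0,8)}; {(0,0), (1,0), (2,0), (3,0), (4,0)}; {(0,0), (1,2), (2,4), (3,6), (4,8)}; {(0,0), (1,4), (2,8), (3,2), (4,6)}; … (6 in all).
So G has 6 subgroups of order 5.

6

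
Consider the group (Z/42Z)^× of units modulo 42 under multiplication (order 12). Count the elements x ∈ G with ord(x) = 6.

6

The elements of order 6 are: 5, 11, 17, 19, 23, 31.
That's 6.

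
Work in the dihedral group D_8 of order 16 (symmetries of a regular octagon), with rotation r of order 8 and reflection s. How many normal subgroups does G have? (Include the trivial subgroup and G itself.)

7

G has 19 subgroups. Checking conjugation-invariance by order — order 1: 1/1 normal; order 2: 1/9 normal; order 4: 1/5 normal; order 8: 3/3 normal; order 16: 1/1 normal.
Total normal subgroups: 7.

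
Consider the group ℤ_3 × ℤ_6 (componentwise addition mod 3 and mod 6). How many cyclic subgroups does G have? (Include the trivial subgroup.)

10

Each element a generates a cyclic subgroup ⟨a⟩; distinct elements may generate the same one (a cyclic group of order d has φ(d) generators).
Cyclic subgroups by order — order 1: 1; order 2: 1; order 3: 4; order 6: 4.
Total: 10.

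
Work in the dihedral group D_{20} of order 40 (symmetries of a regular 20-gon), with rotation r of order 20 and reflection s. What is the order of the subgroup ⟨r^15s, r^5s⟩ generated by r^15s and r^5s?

|⟨r^15s⟩| = 2 and |⟨r^5s⟩| = 2, so |H| is a multiple of lcm(2, 2) = 2 and divides |G| = 40.
Closing under the operation: H = {e, r^10, r^5s, r^15s}, so |H| = 4.

4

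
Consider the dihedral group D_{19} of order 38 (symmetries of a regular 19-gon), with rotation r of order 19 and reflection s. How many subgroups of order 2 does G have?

|G| = 38 and 2 | 38, so subgroups of order 2 are possible by Lagrange.
The subgroups of order 2 are: {e, r^10s}; {e, r^11s}; {e, r^12s}; {e, r^13s}; … (19 in all).
So G has 19 subgroups of order 2.

19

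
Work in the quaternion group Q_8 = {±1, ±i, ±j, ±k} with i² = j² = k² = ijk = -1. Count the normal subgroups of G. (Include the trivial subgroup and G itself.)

G has 6 subgroups. Checking conjugation-invariance by order — order 1: 1/1 normal; order 2: 1/1 normal; order 4: 3/3 normal; order 8: 1/1 normal.
Total normal subgroups: 6.

6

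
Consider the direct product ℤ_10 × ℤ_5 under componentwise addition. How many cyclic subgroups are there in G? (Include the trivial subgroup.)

A cyclic subgroup of order d is generated by each of its φ(d) elements of order d, so the cyclic subgroups of order d number (#elements of order d)/φ(d).
Cyclic subgroups by order — order 1: 1; order 2: 1; order 5: 6; order 10: 6.
Total: 14.

14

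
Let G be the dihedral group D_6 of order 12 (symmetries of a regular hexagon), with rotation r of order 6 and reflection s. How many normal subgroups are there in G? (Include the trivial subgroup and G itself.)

7

G has 16 subgroups. Checking conjugation-invariance by order — order 1: 1/1 normal; order 2: 1/7 normal; order 3: 1/1 normal; order 4: 0/3 normal; order 6: 3/3 normal; order 12: 1/1 normal.
Total normal subgroups: 7.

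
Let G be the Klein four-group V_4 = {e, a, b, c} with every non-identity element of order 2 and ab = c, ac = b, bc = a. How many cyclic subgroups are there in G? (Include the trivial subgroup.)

4

Group the elements of G by the cyclic subgroup they generate; each cyclic subgroup of order d accounts for φ(d) elements.
Cyclic subgroups by order — order 1: 1; order 2: 3.
Total: 4.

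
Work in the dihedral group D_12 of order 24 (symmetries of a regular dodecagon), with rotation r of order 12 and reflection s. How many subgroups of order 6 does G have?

|G| = 24 and 6 | 24, so subgroups of order 6 are possible by Lagrange.
The subgroups of order 6 are: {e, r^2, r^4, r^6, r^8, r^10}; {e, r^4, r^8, r^2s, r^6s, r^10s}; {e, r^4, r^8, r^3s, r^7s, r^11s}; {e, r^4, r^8, s, r^4s, r^8s}; … (5 in all).
So G has 5 subgroups of order 6.

5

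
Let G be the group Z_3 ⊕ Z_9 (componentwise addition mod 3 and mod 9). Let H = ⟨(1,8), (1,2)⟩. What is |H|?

9

|⟨(1,8)⟩| = 9 and |⟨(1,2)⟩| = 9, so |H| is a multiple of lcm(9, 9) = 9 and divides |G| = 27.
Closing under the operation: H = {(0,0), (0,3), (0,6), (1,2), (1,5), (1,8), (2,1), (2,4), (2,7)}, so |H| = 9.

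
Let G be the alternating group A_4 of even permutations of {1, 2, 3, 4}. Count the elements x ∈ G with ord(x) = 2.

3

The elements of order 2 are: (1 2)(3 4), (1 3)(2 4), (1 4)(2 3).
That's 3.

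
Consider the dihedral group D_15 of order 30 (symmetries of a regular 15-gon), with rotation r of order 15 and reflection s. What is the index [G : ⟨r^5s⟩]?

|⟨r^5s⟩| = 2 and |G| = 30.
By Lagrange, [G : H] = |G|/|H| = 30/2 = 15.

15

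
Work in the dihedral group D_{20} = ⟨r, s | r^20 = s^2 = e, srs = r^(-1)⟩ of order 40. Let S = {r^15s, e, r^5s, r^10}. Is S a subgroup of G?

Yes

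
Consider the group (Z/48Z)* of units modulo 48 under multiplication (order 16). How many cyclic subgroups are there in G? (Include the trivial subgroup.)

12

Group the elements of G by the cyclic subgroup they generate; each cyclic subgroup of order d accounts for φ(d) elements.
Cyclic subgroups by order — order 1: 1; order 2: 7; order 4: 4.
Total: 12.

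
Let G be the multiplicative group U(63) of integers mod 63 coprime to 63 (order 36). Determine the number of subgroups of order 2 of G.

3

|G| = 36 and 2 | 36, so subgroups of order 2 are possible by Lagrange.
The subgroups of order 2 are: {1, 55}; {1, 62}; {1, 8}.
So G has 3 subgroups of order 2.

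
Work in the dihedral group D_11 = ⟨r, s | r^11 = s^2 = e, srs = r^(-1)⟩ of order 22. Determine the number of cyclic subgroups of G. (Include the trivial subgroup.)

Group the elements of G by the cyclic subgroup they generate; each cyclic subgroup of order d accounts for φ(d) elements.
Cyclic subgroups by order — order 1: 1; order 2: 11; order 11: 1.
Total: 13.

13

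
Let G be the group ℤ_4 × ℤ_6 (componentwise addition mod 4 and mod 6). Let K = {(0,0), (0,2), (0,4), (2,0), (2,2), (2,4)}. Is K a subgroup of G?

|K| = 6 divides |G| = 24, consistent with Lagrange.
K contains the identity, every element's inverse is in K, and K is closed under +: it is a subgroup.
In fact K = ⟨(2,4)⟩.

Yes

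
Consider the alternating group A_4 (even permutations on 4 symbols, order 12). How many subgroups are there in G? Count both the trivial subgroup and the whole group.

10

|G| = 12, so by Lagrange every subgroup order divides 12. Divisors: 1, 2, 3, 4, 6, 12.
Subgroups by order — order 1: 1; order 2: 3; order 3: 4; order 4: 1; order 6: 0; order 12: 1.
Total: 1 + 3 + 4 + 1 + 0 + 1 = 10.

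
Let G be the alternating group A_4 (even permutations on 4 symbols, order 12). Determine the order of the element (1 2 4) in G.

Computing powers of (1 2 4): the smallest k with ((1 2 4))^k = e is k = 3.

3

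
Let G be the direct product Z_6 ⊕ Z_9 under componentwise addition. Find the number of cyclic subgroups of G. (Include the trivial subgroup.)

16

A cyclic subgroup of order d is generated by each of its φ(d) elements of order d, so the cyclic subgroups of order d number (#elements of order d)/φ(d).
Cyclic subgroups by order — order 1: 1; order 2: 1; order 3: 4; order 6: 4; order 9: 3; order 18: 3.
Total: 16.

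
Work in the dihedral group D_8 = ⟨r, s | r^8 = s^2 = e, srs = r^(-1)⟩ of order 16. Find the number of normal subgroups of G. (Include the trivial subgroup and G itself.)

G has 19 subgroups. Checking conjugation-invariance by order — order 1: 1/1 normal; order 2: 1/9 normal; order 4: 1/5 normal; order 8: 3/3 normal; order 16: 1/1 normal.
Total normal subgroups: 7.

7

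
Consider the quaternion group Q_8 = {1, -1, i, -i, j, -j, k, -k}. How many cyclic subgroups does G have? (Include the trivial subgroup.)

Group the elements of G by the cyclic subgroup they generate; each cyclic subgroup of order d accounts for φ(d) elements.
Cyclic subgroups by order — order 1: 1; order 2: 1; order 4: 3.
Total: 5.

5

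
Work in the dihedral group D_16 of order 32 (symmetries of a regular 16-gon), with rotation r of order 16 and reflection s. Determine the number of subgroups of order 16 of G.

|G| = 32 and 16 | 32, so subgroups of order 16 are possible by Lagrange.
The subgroups of order 16 are: {e, r, r^2, r^3, r^4, r^5, r^6, r^7, r^8, r^9, r^10, r^11, r^12, r^13, r^14, r^15}; {e, r^2, r^4, r^6, r^8, r^10, r^12, r^14, s, r^2s, r^4s, r^6s, r^8s, r^10s, r^12s, r^14s}; {e, r^2, r^4, r^6, r^8, r^10, r^12, r^14, rs, r^3s, r^5s, r^7s, r^9s, r^11s, r^13s, r^15s}.
So G has 3 subgroups of order 16.

3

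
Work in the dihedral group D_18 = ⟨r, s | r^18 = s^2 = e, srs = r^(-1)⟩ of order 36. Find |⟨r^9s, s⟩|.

4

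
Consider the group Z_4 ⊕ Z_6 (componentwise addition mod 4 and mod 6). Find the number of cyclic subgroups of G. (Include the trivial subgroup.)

Each element a generates a cyclic subgroup ⟨a⟩; distinct elements may generate the same one (a cyclic group of order d has φ(d) generators).
Cyclic subgroups by order — order 1: 1; order 2: 3; order 3: 1; order 4: 2; order 6: 3; order 12: 2.
Total: 12.

12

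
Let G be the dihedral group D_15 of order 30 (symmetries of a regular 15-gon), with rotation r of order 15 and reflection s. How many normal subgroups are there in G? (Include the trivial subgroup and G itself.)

G has 28 subgroups. Checking conjugation-invariance by order — order 1: 1/1 normal; order 2: 0/15 normal; order 3: 1/1 normal; order 5: 1/1 normal; order 6: 0/5 normal; order 10: 0/3 normal; order 15: 1/1 normal; order 30: 1/1 normal.
Total normal subgroups: 5.

5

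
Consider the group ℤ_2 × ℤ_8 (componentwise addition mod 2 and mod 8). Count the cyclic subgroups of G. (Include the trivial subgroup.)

8

Each element a generates a cyclic subgroup ⟨a⟩; distinct elements may generate the same one (a cyclic group of order d has φ(d) generators).
Cyclic subgroups by order — order 1: 1; order 2: 3; order 4: 2; order 8: 2.
Total: 8.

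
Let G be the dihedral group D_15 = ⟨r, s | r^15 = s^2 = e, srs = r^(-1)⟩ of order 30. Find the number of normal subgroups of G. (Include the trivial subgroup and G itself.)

G has 28 subgroups. Checking conjugation-invariance by order — order 1: 1/1 normal; order 2: 0/15 normal; order 3: 1/1 normal; order 5: 1/1 normal; order 6: 0/5 normal; order 10: 0/3 normal; order 15: 1/1 normal; order 30: 1/1 normal.
Total normal subgroups: 5.

5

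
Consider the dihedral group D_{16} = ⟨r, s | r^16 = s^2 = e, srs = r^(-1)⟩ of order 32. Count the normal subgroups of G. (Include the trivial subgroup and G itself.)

8

G has 36 subgroups. Checking conjugation-invariance by order — order 1: 1/1 normal; order 2: 1/17 normal; order 4: 1/9 normal; order 8: 1/5 normal; order 16: 3/3 normal; order 32: 1/1 normal.
Total normal subgroups: 8.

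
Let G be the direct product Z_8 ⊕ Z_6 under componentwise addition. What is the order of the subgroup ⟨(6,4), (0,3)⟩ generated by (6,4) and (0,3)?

|⟨(6,4)⟩| = 12 and |⟨(0,3)⟩| = 2, so |H| is a multiple of lcm(12, 2) = 12 and divides |G| = 48.
Closing under the operation: H = {(0,0), (0,1), (0,2), (0,3), (0,4), (0,5), (2,0), (2,1), (2,2), (2,3), (2,4), (2,5), (4,0), (4,1), (4,2), (4,3), (4,4), (4,5), (6,0), (6,1), (6,2), (6,3), (6,4), (6,5)}, so |H| = 24.

24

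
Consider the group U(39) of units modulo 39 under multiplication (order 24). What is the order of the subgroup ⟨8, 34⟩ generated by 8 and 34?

|⟨8⟩| = 4 and |⟨34⟩| = 4, so |H| is a multiple of lcm(4, 4) = 4 and divides |G| = 24.
Closing under the operation: H = {1, 5, 8, 14, 25, 31, 34, 38}, so |H| = 8.

8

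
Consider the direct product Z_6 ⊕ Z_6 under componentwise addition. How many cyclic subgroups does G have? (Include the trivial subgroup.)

20

Group the elements of G by the cyclic subgroup they generate; each cyclic subgroup of order d accounts for φ(d) elements.
Cyclic subgroups by order — order 1: 1; order 2: 3; order 3: 4; order 6: 12.
Total: 20.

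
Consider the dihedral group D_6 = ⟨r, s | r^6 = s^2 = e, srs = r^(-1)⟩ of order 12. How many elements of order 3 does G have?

2

The elements of order 3 are: r^2, r^4.
That's 2.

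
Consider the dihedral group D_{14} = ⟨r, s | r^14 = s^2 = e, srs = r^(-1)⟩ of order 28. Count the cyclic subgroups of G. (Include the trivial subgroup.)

Each element a generates a cyclic subgroup ⟨a⟩; distinct elements may generate the same one (a cyclic group of order d has φ(d) generators).
Cyclic subgroups by order — order 1: 1; order 2: 15; order 7: 1; order 14: 1.
Total: 18.

18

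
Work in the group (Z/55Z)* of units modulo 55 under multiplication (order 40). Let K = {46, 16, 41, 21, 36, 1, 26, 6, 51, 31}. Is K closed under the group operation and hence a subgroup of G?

Yes

|K| = 10 divides |G| = 40, consistent with Lagrange.
K contains the identity, every element's inverse is in K, and K is closed under ·: it is a subgroup.
In fact K = ⟨6⟩.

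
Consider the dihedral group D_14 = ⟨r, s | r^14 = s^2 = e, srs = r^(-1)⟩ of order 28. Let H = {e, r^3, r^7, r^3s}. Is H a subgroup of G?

r^3 ∈ H but its inverse r^11 ∉ H, so H is not a subgroup.

No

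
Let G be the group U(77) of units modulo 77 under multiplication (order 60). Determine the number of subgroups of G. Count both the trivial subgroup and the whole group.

20

|G| = 60, so by Lagrange every subgroup order divides 60. Divisors: 1, 2, 3, 4, 5, 6, 10, 12, 15, 20, 30, 60.
Subgroups by order — order 1: 1; order 2: 3; order 3: 1; order 4: 1; order 5: 1; order 6: 3; order 10: 3; order 12: 1; order 15: 1; order 20: 1; order 30: 3; order 60: 1.
Total: 1 + 3 + 1 + 1 + 1 + 3 + 3 + 1 + 1 + 1 + 3 + 1 = 20.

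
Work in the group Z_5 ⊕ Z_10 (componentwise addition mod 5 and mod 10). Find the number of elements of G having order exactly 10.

An element (a,b) has order lcm(ord(a), ord(b)); count pairs with lcm equal to 10.
Enumerating gives 24 such elements.

24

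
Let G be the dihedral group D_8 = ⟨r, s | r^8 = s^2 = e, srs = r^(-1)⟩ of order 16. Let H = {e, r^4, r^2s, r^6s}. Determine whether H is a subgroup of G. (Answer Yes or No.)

|H| = 4 divides |G| = 16, consistent with Lagrange.
H contains the identity, every element's inverse is in H, and H is closed under ·: it is a subgroup.

Yes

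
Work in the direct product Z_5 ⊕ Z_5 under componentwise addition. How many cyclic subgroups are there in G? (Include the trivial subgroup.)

7

Each element a generates a cyclic subgroup ⟨a⟩; distinct elements may generate the same one (a cyclic group of order d has φ(d) generators).
Cyclic subgroups by order — order 1: 1; order 5: 6.
Total: 7.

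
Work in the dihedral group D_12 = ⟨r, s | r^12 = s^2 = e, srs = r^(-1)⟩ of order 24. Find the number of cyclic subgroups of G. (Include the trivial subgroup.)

Group the elements of G by the cyclic subgroup they generate; each cyclic subgroup of order d accounts for φ(d) elements.
Cyclic subgroups by order — order 1: 1; order 2: 13; order 3: 1; order 4: 1; order 6: 1; order 12: 1.
Total: 18.

18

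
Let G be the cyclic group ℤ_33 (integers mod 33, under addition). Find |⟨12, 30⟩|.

11

|⟨12⟩| = 11 and |⟨30⟩| = 11, so |H| is a multiple of lcm(11, 11) = 11 and divides |G| = 33.
Closing under the operation: H = {0, 3, 6, 9, 12, 15, 18, 21, 24, 27, 30}, so |H| = 11.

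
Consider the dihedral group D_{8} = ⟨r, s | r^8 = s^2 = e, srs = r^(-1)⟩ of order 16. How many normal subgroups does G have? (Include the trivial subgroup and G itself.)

7

G has 19 subgroups. Checking conjugation-invariance by order — order 1: 1/1 normal; order 2: 1/9 normal; order 4: 1/5 normal; order 8: 3/3 normal; order 16: 1/1 normal.
Total normal subgroups: 7.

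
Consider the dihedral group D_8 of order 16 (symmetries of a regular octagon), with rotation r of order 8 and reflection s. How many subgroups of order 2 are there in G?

9

|G| = 16 and 2 | 16, so subgroups of order 2 are possible by Lagrange.
The subgroups of order 2 are: {e, r^2s}; {e, r^3s}; {e, r^4}; {e, r^4s}; … (9 in all).
So G has 9 subgroups of order 2.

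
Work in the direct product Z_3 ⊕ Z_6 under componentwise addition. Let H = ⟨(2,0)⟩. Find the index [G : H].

|⟨(2,0)⟩| = 3 and |G| = 18.
By Lagrange, [G : H] = |G|/|H| = 18/3 = 6.

6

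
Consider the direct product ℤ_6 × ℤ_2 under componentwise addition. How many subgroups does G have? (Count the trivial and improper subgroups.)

10

|G| = 12, so by Lagrange every subgroup order divides 12. Divisors: 1, 2, 3, 4, 6, 12.
Subgroups by order — order 1: 1; order 2: 3; order 3: 1; order 4: 1; order 6: 3; order 12: 1.
Total: 1 + 3 + 1 + 1 + 3 + 1 = 10.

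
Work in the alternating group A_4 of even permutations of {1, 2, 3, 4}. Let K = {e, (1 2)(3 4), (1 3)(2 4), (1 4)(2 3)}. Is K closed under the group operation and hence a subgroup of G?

|K| = 4 divides |G| = 12, consistent with Lagrange.
K contains the identity, every element's inverse is in K, and K is closed under ∘: it is a subgroup.

Yes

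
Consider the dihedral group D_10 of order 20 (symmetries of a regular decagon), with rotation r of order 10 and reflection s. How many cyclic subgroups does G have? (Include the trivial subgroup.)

A cyclic subgroup of order d is generated by each of its φ(d) elements of order d, so the cyclic subgroups of order d number (#elements of order d)/φ(d).
Cyclic subgroups by order — order 1: 1; order 2: 11; order 5: 1; order 10: 1.
Total: 14.

14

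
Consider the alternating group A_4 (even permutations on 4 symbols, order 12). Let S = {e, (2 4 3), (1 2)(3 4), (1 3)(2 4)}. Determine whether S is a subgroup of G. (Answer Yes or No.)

(2 4 3) ∈ S but its inverse (2 3 4) ∉ S, so S is not a subgroup.

No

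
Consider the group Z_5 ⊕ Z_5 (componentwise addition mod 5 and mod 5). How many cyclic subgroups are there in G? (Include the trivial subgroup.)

7

Group the elements of G by the cyclic subgroup they generate; each cyclic subgroup of order d accounts for φ(d) elements.
Cyclic subgroups by order — order 1: 1; order 5: 6.
Total: 7.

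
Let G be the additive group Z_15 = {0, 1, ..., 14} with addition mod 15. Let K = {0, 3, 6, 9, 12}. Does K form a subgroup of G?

Yes

|K| = 5 divides |G| = 15, consistent with Lagrange.
K contains the identity, every element's inverse is in K, and K is closed under +: it is a subgroup.
In fact K = ⟨3⟩.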